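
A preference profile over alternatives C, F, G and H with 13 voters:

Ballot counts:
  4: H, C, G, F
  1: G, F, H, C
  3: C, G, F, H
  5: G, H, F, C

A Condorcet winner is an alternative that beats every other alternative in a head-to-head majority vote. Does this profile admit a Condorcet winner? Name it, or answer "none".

Head-to-head results (13 voters):
C vs F: 4+3 = 7 for C, 6 for F — C by 7–6.
C vs G: 4+3 = 7 for C, 6 for G — C by 7–6.
C vs H: 3 to 10, H.
F vs G: F is ranked higher on 0 ballots, G on 13. G wins 13–0.
F vs H: 1+3 = 4 for F, 9 for H — H by 9–4.
G vs H: G is ranked higher on 1+3+5 = 9 ballots, H on 4. G wins 9–4.
Every alternative loses at least once (C loses to H; F loses to C; G loses to C; H loses to G). The majority relation contains the cycle C beats G beats H beats C, so there is no Condorcet winner.

none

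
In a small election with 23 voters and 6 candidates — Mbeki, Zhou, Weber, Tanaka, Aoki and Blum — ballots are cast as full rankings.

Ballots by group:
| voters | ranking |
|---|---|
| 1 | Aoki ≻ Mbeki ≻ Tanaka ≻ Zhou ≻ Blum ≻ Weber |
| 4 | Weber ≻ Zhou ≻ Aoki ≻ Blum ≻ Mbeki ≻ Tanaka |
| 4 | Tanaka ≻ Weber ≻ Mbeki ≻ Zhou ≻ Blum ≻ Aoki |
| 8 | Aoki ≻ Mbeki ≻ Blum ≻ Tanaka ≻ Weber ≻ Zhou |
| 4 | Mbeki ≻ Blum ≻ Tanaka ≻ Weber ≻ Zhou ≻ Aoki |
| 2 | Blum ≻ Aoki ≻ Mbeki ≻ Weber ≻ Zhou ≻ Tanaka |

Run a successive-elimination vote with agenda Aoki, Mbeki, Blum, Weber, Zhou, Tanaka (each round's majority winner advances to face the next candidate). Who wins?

Tanaka

Round 1: Aoki vs Mbeki — 15–8, Aoki advances.
Round 2: Aoki vs Blum — 13–10, Aoki advances.
Round 3: Aoki vs Weber — 11–12, Weber advances.
Round 4: Weber vs Zhou — 22–1, Weber advances.
Round 5: Weber vs Tanaka — 6–17, Tanaka advances.
The agenda winner is Tanaka.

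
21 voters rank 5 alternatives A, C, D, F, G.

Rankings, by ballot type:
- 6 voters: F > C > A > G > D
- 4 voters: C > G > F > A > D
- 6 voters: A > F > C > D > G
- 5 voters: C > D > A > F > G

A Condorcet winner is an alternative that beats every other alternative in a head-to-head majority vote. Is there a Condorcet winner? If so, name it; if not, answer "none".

Check each pair by majority over 21 ballots:
A–C: C 15–6.
A vs D: A wins 16–5.
A vs F: A wins 11–10.
A–G: A 17–4.
C vs D: C, 21–0.
C vs F: F, 12–9.
C–G: C 21–0.
D vs F: F, 16–5.
D vs G: D, 11–10.
F–G: F 17–4.
No alternative is unbeaten: A loses to C; C loses to F; D loses to A; F loses to A; G loses to A. In particular A beats F beats C beats A is a majority cycle — no Condorcet winner exists.

none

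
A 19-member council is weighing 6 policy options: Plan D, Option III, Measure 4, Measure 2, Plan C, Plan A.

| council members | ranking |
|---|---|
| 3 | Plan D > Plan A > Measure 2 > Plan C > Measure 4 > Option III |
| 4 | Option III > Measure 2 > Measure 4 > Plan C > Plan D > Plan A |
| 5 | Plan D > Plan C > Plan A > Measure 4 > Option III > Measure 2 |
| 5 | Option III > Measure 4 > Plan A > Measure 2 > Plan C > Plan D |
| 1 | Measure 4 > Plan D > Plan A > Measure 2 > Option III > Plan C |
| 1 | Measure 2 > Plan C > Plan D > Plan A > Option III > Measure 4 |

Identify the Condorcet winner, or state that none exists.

Pairwise majorities:
Plan D–Option III: Plan D 10–9.
Plan D–Measure 4: Measure 4 10–9.
Plan D vs Measure 2: Measure 2, 10–9.
Plan D vs Plan C: Plan C wins 10–9.
Plan D vs Plan A: Plan D wins 14–5.
Option III–Measure 4: Option III 10–9.
Option III vs Measure 2: Option III wins 14–5.
Option III vs Plan C: Option III wins 10–9.
Option III vs Plan A: Plan A wins 10–9.
Measure 4 vs Measure 2: Measure 4 wins 11–8.
Measure 4 vs Plan C: Measure 4, 10–9.
Measure 4–Plan A: Measure 4 10–9.
Measure 2 vs Plan C: Measure 2, 14–5.
Measure 2–Plan A: Plan A 14–5.
Plan C vs Plan A: Plan C wins 10–9.
Each option drops at least one matchup (Plan D loses to Measure 4; Option III loses to Plan D; Measure 4 loses to Option III; Measure 2 loses to Option III; Plan C loses to Option III; Plan A loses to Plan D); the cycle Plan D → Option III → Measure 4 → Plan D rules out a Condorcet winner.

none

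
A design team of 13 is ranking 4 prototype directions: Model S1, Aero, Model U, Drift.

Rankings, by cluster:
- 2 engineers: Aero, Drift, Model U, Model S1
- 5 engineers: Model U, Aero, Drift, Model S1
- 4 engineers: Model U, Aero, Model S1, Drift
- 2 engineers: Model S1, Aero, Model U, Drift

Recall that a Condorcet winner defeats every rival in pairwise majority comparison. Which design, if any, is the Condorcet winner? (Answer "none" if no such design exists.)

Model U

Check each pair by majority over 13 ballots:
Model S1 vs Aero: Aero, 11–2.
Model S1 vs Model U: Model U wins 11–2.
Model S1 vs Drift: Drift, 7–6.
Aero vs Model U: Model U wins 9–4.
Aero vs Drift: Aero, 13–0.
Model U vs Drift: Model U, 11–2.
Model U wins every pairwise contest, so Model U is the Condorcet winner.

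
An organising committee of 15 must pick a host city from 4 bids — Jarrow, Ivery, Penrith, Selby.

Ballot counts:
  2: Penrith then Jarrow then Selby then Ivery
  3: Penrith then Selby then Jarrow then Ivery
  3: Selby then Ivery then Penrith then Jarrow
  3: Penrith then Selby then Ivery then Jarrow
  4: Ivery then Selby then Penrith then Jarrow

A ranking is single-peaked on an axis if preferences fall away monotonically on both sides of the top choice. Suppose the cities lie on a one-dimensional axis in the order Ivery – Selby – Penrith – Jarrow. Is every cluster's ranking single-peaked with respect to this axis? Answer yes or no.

Axis positions: Ivery=1, Selby=2, Penrith=3, Jarrow=4.
Cluster 1 (peak Penrith at position 3): ranking walks positions 3-4-2-1, expanding outward from the peak — single-peaked.
Cluster 2 (peak Penrith at position 3): ranking walks positions 3-2-4-1, expanding outward from the peak — single-peaked.
Cluster 3 (peak Selby at position 2): ranking walks positions 2-1-3-4, expanding outward from the peak — single-peaked.
Cluster 4 (peak Penrith at position 3): ranking walks positions 3-2-1-4, expanding outward from the peak — single-peaked.
Cluster 5 (peak Ivery at position 1): ranking walks positions 1-2-3-4, expanding outward from the peak — single-peaked.
Every ranking is single-peaked on this axis.

yes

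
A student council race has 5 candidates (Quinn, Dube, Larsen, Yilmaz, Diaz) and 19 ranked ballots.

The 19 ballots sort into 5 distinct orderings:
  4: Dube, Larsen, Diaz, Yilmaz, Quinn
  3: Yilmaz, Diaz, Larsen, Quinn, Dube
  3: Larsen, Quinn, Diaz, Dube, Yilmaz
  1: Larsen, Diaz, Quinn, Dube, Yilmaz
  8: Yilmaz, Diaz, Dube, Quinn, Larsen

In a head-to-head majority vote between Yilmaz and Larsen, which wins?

Yilmaz

Ballots ranking Yilmaz above Larsen: 3 + 8 = 11.
Ballots ranking Larsen above Yilmaz: 19 − 11 = 8.
Yilmaz wins the head-to-head 11–8.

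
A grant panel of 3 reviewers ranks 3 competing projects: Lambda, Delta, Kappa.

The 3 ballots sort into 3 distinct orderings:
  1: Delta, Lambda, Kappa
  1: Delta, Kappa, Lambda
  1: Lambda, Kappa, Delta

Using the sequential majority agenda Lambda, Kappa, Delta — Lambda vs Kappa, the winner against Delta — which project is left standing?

Round 1: Lambda vs Kappa — 2–1, Lambda advances.
Round 2: Lambda vs Delta — 1–2, Delta advances.
The agenda winner is Delta.

Delta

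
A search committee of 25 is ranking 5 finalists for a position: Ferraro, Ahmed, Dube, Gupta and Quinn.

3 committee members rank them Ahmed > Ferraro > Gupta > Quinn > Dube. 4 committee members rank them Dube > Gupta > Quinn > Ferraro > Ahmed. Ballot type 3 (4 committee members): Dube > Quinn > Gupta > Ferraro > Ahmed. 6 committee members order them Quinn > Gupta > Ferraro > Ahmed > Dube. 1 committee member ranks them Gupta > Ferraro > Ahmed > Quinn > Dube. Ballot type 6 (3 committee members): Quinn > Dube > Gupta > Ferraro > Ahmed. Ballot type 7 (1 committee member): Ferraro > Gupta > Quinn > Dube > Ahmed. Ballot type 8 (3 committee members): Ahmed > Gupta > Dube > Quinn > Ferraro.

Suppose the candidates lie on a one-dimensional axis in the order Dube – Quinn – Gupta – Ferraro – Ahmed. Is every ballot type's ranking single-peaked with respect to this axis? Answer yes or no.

Axis positions: Dube=1, Quinn=2, Gupta=3, Ferraro=4, Ahmed=5.
Ballot type 1 (peak Ahmed at position 5): ranking walks positions 5-4-3-2-1, expanding outward from the peak — single-peaked.
Ballot type 2: ranking walks positions 1-3-2-4-5; Gupta is ranked above Quinn even though Quinn lies between Gupta and the peak Dube on the axis — preferences dip and rise again. Not single-peaked.
Ballot type 3 (peak Dube at position 1): ranking walks positions 1-2-3-4-5, expanding outward from the peak — single-peaked.
Ballot type 4 (peak Quinn at position 2): ranking walks positions 2-3-4-5-1, expanding outward from the peak — single-peaked.
Ballot type 5 (peak Gupta at position 3): ranking walks positions 3-4-5-2-1, expanding outward from the peak — single-peaked.
Ballot type 6 (peak Quinn at position 2): ranking walks positions 2-1-3-4-5, expanding outward from the peak — single-peaked.
Ballot type 7 (peak Ferraro at position 4): ranking walks positions 4-3-2-1-5, expanding outward from the peak — single-peaked.
Ballot type 8: ranking walks positions 5-3-1-2-4; Gupta is ranked above Ferraro even though Ferraro lies between Gupta and the peak Ahmed on the axis — preferences dip and rise again. Not single-peaked.
Ballot type 2 violates single-peakedness, so the profile is not single-peaked on this axis.

no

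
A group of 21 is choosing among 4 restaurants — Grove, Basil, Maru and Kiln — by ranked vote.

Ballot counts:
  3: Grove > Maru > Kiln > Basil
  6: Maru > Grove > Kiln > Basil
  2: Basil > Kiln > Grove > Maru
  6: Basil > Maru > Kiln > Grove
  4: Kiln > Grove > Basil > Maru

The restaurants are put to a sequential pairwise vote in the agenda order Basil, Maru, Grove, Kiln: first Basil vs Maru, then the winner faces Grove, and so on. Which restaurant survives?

Round 1: Basil vs Maru — 12–9, Basil advances.
Round 2: Basil vs Grove — 8–13, Grove advances.
Round 3: Grove vs Kiln — 9–12, Kiln advances.
Kiln survives the agenda.

Kiln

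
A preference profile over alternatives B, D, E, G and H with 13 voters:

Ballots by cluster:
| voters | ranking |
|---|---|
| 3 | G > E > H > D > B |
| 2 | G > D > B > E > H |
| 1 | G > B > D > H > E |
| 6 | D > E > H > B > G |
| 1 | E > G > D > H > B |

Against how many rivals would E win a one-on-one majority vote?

3

E against each rival (13 voters):
E vs B: E, 10–3.
E vs D: D wins 9–4.
E vs G: 6+1 = 7 for E, 6 for G — E by 7–6.
E vs H: E wins 12–1.
E beats B, G, H; loses to D — 3 pairwise wins.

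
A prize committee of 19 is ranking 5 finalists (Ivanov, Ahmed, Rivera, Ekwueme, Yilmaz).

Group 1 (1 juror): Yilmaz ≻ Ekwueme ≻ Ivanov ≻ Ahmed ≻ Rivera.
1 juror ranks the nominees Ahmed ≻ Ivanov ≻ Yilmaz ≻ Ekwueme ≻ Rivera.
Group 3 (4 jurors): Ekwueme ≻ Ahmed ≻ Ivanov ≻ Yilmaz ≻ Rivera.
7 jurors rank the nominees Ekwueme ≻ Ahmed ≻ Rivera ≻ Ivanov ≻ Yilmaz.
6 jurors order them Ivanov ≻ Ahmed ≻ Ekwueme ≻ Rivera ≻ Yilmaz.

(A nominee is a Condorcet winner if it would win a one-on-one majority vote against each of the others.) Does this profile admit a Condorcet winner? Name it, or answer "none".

Pairwise majorities:
Ivanov vs Ahmed: Ahmed wins 12–7.
Ivanov vs Rivera: 1+1+4+6 = 12 for Ivanov, 7 for Rivera — Ivanov by 12–7.
Ivanov vs Ekwueme: 1+6 = 7 for Ivanov, 12 for Ekwueme — Ekwueme by 12–7.
Ivanov vs Yilmaz: Ivanov wins 18–1.
Ahmed–Rivera: Ahmed 19–0.
Ahmed–Ekwueme: Ekwueme 12–7.
Ahmed–Yilmaz: Ahmed 18–1.
Rivera vs Ekwueme: Ekwueme, 19–0.
Rivera vs Yilmaz: Rivera, 13–6.
Ekwueme vs Yilmaz: Ekwueme wins 17–2.
Ekwueme defeats every rival head-to-head and is the Condorcet winner.

Ekwueme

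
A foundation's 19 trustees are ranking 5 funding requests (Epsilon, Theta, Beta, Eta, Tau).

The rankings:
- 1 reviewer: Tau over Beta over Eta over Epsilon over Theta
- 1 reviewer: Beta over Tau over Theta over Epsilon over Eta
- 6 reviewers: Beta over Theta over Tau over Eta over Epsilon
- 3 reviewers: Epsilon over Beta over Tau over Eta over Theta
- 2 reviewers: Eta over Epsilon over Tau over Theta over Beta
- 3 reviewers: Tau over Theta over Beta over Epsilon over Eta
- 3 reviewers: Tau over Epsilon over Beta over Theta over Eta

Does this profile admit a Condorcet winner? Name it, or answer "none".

Beta

Check each pair by majority over 19 ballots:
Epsilon vs Theta: 1+3+2+3 = 9 for Epsilon, 10 for Theta — Theta by 10–9.
Epsilon vs Beta: 8 to 11, Beta.
Epsilon vs Eta: Epsilon preferred on 1+3+3+3 = 10 ballots; Epsilon wins 10–9.
Epsilon vs Tau: 3+2 = 5 for Epsilon, 14 for Tau — Tau by 14–5.
Theta vs Beta: Theta preferred on 2+3 = 5 ballots; Beta wins 14–5.
Theta vs Eta: 1+6+3+3 = 13 for Theta, 6 for Eta — Theta by 13–6.
Theta vs Tau: 6 for Theta, 13 for Tau — Tau by 13–6.
Beta vs Eta: Beta is ranked higher on 1+1+6+3+3+3 = 17 ballots, Eta on 2. Beta wins 17–2.
Beta vs Tau: Beta preferred on 1+6+3 = 10 ballots; Beta wins 10–9.
Eta vs Tau: Eta is ranked higher on 2 ballots, Tau on 17. Tau wins 17–2.
Beta beats each of Epsilon, Theta, Eta, Tau — Beta is the Condorcet winner.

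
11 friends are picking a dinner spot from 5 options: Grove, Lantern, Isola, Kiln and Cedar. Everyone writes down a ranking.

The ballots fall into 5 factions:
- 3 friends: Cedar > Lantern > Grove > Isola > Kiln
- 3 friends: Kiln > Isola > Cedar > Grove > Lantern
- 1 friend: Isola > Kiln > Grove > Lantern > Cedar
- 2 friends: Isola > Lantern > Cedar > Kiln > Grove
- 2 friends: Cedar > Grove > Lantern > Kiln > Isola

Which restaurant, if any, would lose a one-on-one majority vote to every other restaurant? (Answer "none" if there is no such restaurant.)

Pairwise majorities:
Grove vs Lantern: Grove preferred on 3+1+2 = 6 ballots; Grove wins 6–5.
Grove–Isola: Isola 6–5.
Grove vs Kiln: Kiln wins 6–5.
Grove vs Cedar: 1 to 10, Cedar.
Lantern vs Isola: Isola wins 6–5.
Lantern vs Kiln: Lantern, 7–4.
Lantern vs Cedar: Lantern preferred on 1+2 = 3 ballots; Cedar wins 8–3.
Isola vs Kiln: 3+1+2 = 6 for Isola, 5 for Kiln — Isola by 6–5.
Isola vs Cedar: Isola is ranked higher on 3+1+2 = 6 ballots, Cedar on 5. Isola wins 6–5.
Kiln vs Cedar: 3+1 = 4 for Kiln, 7 for Cedar — Cedar by 7–4.
Each restaurant has at least one pairwise win (Grove beats Lantern; Lantern beats Kiln; Isola beats Grove; Kiln beats Grove; Cedar beats Grove) — no Condorcet loser.

none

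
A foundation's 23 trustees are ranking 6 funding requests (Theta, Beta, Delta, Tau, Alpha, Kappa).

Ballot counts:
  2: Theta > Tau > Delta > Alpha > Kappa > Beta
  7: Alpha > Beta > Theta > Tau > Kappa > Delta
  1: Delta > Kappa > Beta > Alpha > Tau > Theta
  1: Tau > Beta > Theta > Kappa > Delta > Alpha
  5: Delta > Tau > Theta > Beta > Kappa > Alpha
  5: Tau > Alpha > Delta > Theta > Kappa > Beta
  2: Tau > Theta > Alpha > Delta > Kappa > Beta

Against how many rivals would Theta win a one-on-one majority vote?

Theta against each rival (23 reviewers):
Theta–Beta: Theta 14–9.
Theta vs Delta: Theta is ranked higher on 2+7+1+2 = 12 ballots, Delta on 11. Theta wins 12–11.
Theta vs Tau: Theta preferred on 2+7 = 9 ballots; Tau wins 14–9.
Theta–Alpha: Alpha 13–10.
Theta–Kappa: Theta 22–1.
Theta beats Beta, Delta, Kappa; loses to Tau, Alpha — 3 pairwise wins.

3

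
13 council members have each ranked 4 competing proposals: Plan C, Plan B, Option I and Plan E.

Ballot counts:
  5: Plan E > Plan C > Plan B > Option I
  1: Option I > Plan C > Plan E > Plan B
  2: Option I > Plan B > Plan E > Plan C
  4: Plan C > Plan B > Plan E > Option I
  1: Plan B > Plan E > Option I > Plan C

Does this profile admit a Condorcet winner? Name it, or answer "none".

Head-to-head results (13 council members):
Plan C vs Plan B: Plan C preferred on 5+1+4 = 10 ballots; Plan C wins 10–3.
Plan C vs Option I: 5+4 = 9 for Plan C, 4 for Option I — Plan C by 9–4.
Plan C vs Plan E: Plan C is ranked higher on 1+4 = 5 ballots, Plan E on 8. Plan E wins 8–5.
Plan B vs Option I: 10 to 3, Plan B.
Plan B vs Plan E: 2+4+1 = 7 for Plan B, 6 for Plan E — Plan B by 7–6.
Option I vs Plan E: 1+2 = 3 for Option I, 10 for Plan E — Plan E by 10–3.
Every option loses at least once (Plan C loses to Plan E; Plan B loses to Plan C; Option I loses to Plan C; Plan E loses to Plan B). The majority relation contains the cycle Plan C → Plan B → Plan E → Plan C, so there is no Condorcet winner.

none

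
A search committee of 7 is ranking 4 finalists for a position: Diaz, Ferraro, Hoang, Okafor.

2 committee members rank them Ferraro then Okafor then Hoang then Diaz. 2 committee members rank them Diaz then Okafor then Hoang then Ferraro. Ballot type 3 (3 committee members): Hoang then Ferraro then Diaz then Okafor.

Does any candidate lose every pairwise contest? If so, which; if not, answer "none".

none

Head-to-head results (7 committee members):
Diaz vs Ferraro: Ferraro, 5–2.
Diaz vs Hoang: Hoang wins 5–2.
Diaz vs Okafor: 5 to 2, Diaz.
Ferraro vs Hoang: Ferraro is ranked higher on 2 ballots, Hoang on 5. Hoang wins 5–2.
Ferraro vs Okafor: Ferraro wins 5–2.
Hoang vs Okafor: Okafor wins 4–3.
Each candidate has at least one pairwise win (Diaz beats Okafor; Ferraro beats Diaz; Hoang beats Diaz; Okafor beats Hoang) — no Condorcet loser.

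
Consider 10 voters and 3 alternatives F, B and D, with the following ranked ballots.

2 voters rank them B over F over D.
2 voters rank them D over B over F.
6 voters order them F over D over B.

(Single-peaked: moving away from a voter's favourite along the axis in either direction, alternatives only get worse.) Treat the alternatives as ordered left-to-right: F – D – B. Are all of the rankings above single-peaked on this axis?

no

Axis positions: F=1, D=2, B=3.
Ballot type 1: ranking walks positions 3-1-2; F is ranked above D even though D lies between F and the peak B on the axis — preferences dip and rise again. Not single-peaked.
Ballot type 2 (peak D at position 2): ranking walks positions 2-3-1, expanding outward from the peak — single-peaked.
Ballot type 3 (peak F at position 1): ranking walks positions 1-2-3, expanding outward from the peak — single-peaked.
Ballot type 1 violates single-peakedness, so the profile is not single-peaked on this axis.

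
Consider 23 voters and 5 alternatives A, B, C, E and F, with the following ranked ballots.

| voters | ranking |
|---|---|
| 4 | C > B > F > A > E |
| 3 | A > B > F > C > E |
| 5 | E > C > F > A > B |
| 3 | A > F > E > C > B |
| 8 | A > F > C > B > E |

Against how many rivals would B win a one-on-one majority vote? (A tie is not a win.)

1

B against each rival (23 voters):
B vs A: A wins 19–4.
B vs C: 3 for B, 20 for C — C by 20–3.
B vs E: B, 15–8.
B vs F: 7 to 16, F.
B beats E; loses to A, C, F — 1 pairwise win.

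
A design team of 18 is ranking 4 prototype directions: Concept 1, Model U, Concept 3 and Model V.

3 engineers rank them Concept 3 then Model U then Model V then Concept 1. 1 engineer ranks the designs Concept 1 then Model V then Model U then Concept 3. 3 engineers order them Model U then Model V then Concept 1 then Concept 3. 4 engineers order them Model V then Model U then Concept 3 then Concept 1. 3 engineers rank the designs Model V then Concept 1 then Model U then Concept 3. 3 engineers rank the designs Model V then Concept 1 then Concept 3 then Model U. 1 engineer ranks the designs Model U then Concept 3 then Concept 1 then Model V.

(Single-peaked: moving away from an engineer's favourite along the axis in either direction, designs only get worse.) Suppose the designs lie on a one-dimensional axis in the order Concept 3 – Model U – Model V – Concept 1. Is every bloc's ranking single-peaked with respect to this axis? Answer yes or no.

no

Axis positions: Concept 3=1, Model U=2, Model V=3, Concept 1=4.
Bloc 1 (peak Concept 3 at position 1): ranking walks positions 1-2-3-4, expanding outward from the peak — single-peaked.
Bloc 2 (peak Concept 1 at position 4): ranking walks positions 4-3-2-1, expanding outward from the peak — single-peaked.
Bloc 3 (peak Model U at position 2): ranking walks positions 2-3-4-1, expanding outward from the peak — single-peaked.
Bloc 4 (peak Model V at position 3): ranking walks positions 3-2-1-4, expanding outward from the peak — single-peaked.
Bloc 5 (peak Model V at position 3): ranking walks positions 3-4-2-1, expanding outward from the peak — single-peaked.
Bloc 6: ranking walks positions 3-4-1-2; Concept 3 is ranked above Model U even though Model U lies between Concept 3 and the peak Model V on the axis — preferences dip and rise again. Not single-peaked.
Bloc 7: ranking walks positions 2-1-4-3; Concept 1 is ranked above Model V even though Model V lies between Concept 1 and the peak Model U on the axis — preferences dip and rise again. Not single-peaked.
Bloc 6 violates single-peakedness, so the profile is not single-peaked on this axis.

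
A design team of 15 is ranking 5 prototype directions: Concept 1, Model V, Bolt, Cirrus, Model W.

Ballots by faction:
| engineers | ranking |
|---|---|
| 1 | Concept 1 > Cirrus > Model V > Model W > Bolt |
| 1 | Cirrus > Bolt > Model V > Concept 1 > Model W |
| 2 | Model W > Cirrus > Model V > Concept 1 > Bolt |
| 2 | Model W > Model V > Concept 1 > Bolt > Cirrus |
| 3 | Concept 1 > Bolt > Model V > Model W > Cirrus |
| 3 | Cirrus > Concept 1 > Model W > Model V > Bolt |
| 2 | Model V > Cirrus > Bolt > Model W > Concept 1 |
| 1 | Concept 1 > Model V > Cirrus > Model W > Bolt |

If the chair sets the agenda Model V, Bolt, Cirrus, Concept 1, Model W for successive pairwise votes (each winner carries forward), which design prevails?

Round 1: Model V vs Bolt — 11–4, Model V advances.
Round 2: Model V vs Cirrus — 8–7, Model V advances.
Round 3: Model V vs Concept 1 — 7–8, Concept 1 advances.
Round 4: Concept 1 vs Model W — 9–6, Concept 1 advances.
The agenda winner is Concept 1.

Concept 1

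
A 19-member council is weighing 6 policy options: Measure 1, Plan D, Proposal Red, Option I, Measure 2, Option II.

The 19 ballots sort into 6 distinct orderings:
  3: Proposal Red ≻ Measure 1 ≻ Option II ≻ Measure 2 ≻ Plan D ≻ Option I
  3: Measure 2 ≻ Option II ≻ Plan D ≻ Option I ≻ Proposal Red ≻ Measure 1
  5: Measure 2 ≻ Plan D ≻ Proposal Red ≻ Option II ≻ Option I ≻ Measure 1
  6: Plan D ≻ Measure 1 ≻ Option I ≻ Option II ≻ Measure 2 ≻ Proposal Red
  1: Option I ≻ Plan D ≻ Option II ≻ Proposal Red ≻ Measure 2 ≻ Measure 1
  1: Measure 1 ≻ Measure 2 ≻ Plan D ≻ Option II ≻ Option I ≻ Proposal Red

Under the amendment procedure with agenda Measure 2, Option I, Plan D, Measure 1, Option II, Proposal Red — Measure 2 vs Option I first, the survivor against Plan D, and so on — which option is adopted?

Round 1: Measure 2 vs Option I — 12–7, Measure 2 advances.
Round 2: Measure 2 vs Plan D — 12–7, Measure 2 advances.
Round 3: Measure 2 vs Measure 1 — 9–10, Measure 1 advances.
Round 4: Measure 1 vs Option II — 10–9, Measure 1 advances.
Round 5: Measure 1 vs Proposal Red — 7–12, Proposal Red advances.
Proposal Red survives the agenda.

Proposal Red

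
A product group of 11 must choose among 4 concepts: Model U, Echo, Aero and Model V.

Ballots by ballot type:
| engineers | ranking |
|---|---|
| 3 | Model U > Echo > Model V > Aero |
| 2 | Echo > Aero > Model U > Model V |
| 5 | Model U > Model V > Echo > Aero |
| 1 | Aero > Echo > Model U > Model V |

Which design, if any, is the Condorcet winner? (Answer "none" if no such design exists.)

Model U

Head-to-head results (11 engineers):
Model U vs Echo: Model U preferred on 3+5 = 8 ballots; Model U wins 8–3.
Model U–Aero: Model U 8–3.
Model U vs Model V: 3+2+5+1 = 11 for Model U, 0 for Model V — Model U by 11–0.
Echo vs Aero: Echo is ranked higher on 3+2+5 = 10 ballots, Aero on 1. Echo wins 10–1.
Echo vs Model V: 3+2+1 = 6 for Echo, 5 for Model V — Echo by 6–5.
Aero vs Model V: 3 to 8, Model V.
Model U beats each of Echo, Aero, Model V — Model U is the Condorcet winner.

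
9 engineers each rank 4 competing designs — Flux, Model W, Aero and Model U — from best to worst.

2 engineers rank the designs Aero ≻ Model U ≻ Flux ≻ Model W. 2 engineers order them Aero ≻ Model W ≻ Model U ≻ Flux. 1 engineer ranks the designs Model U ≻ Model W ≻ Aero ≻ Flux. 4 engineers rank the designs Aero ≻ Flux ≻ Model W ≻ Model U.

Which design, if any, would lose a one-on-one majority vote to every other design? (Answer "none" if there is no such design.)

Pairwise majorities:
Flux vs Model W: Flux is ranked higher on 2+4 = 6 ballots, Model W on 3. Flux wins 6–3.
Flux vs Aero: Flux preferred on 0 ballots; Aero wins 9–0.
Flux vs Model U: Model U, 5–4.
Model W vs Aero: 1 for Model W, 8 for Aero — Aero by 8–1.
Model W vs Model U: Model W, 6–3.
Aero vs Model U: Aero, 8–1.
Each design has at least one pairwise win (Flux beats Model W; Model W beats Model U; Aero beats Flux; Model U beats Flux) — no Condorcet loser.

none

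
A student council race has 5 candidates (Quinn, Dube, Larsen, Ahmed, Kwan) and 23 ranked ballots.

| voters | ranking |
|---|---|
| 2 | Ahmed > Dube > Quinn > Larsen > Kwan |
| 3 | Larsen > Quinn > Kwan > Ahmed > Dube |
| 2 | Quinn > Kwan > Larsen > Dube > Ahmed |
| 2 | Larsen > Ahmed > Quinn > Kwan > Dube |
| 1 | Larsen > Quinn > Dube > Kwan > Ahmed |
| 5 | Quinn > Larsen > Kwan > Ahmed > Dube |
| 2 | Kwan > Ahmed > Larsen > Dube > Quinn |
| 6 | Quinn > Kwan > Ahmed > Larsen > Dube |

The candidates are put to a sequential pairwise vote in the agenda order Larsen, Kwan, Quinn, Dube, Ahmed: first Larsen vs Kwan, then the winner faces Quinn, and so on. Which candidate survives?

Quinn

Round 1: Larsen vs Kwan — 13–10, Larsen advances.
Round 2: Larsen vs Quinn — 8–15, Quinn advances.
Round 3: Quinn vs Dube — 19–4, Quinn advances.
Round 4: Quinn vs Ahmed — 17–6, Quinn advances.
The agenda winner is Quinn.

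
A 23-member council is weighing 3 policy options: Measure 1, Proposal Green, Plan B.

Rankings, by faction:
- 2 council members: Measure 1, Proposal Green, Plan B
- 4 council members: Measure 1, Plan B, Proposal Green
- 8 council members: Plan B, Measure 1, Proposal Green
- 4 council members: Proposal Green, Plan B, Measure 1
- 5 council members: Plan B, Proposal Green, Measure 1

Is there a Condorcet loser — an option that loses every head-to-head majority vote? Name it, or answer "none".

Head-to-head results (23 council members):
Measure 1 vs Proposal Green: 2+4+8 = 14 for Measure 1, 9 for Proposal Green — Measure 1 by 14–9.
Measure 1 vs Plan B: 6 to 17, Plan B.
Proposal Green vs Plan B: Plan B wins 17–6.
Proposal Green is beaten in every head-to-head and is the Condorcet loser.

Proposal Green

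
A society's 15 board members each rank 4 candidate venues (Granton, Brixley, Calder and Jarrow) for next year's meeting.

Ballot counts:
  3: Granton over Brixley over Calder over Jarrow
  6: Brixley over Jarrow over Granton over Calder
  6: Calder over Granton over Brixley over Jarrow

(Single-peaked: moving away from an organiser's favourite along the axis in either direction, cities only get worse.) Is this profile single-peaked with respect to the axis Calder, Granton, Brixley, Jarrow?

Axis positions: Calder=1, Granton=2, Brixley=3, Jarrow=4.
Faction 1 (peak Granton at position 2): ranking walks positions 2-3-1-4, expanding outward from the peak — single-peaked.
Faction 2 (peak Brixley at position 3): ranking walks positions 3-4-2-1, expanding outward from the peak — single-peaked.
Faction 3 (peak Calder at position 1): ranking walks positions 1-2-3-4, expanding outward from the peak — single-peaked.
Every ranking is single-peaked on this axis.

yes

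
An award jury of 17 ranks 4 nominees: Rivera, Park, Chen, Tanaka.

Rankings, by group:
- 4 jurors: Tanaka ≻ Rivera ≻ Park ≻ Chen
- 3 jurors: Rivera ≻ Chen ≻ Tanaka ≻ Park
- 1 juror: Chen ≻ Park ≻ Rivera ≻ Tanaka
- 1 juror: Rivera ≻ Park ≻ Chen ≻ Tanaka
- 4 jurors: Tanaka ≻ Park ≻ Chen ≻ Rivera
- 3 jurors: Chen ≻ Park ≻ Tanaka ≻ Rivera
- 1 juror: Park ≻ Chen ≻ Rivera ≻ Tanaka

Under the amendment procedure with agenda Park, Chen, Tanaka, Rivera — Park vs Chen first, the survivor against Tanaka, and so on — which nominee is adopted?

Round 1: Park vs Chen — 10–7, Park advances.
Round 2: Park vs Tanaka — 6–11, Tanaka advances.
Round 3: Tanaka vs Rivera — 11–6, Tanaka advances.
The agenda winner is Tanaka.

Tanaka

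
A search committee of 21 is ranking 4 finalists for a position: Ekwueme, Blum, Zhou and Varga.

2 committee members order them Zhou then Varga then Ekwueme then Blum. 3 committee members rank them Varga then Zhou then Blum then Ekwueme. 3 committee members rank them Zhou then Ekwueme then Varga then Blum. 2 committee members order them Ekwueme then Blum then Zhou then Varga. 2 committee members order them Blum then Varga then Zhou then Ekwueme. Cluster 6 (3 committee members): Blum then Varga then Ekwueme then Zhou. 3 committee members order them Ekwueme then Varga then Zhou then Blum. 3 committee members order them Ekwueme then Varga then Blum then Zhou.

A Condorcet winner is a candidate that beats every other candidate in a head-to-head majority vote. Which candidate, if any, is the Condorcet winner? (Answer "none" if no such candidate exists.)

Ekwueme

Check each pair by majority over 21 ballots:
Ekwueme vs Blum: Ekwueme, 13–8.
Ekwueme vs Zhou: Ekwueme wins 11–10.
Ekwueme–Varga: Ekwueme 11–10.
Blum vs Zhou: Zhou, 11–10.
Blum vs Varga: Blum preferred on 2+2+3 = 7 ballots; Varga wins 14–7.
Zhou vs Varga: Varga, 14–7.
Ekwueme beats each of Blum, Zhou, Varga — Ekwueme is the Condorcet winner.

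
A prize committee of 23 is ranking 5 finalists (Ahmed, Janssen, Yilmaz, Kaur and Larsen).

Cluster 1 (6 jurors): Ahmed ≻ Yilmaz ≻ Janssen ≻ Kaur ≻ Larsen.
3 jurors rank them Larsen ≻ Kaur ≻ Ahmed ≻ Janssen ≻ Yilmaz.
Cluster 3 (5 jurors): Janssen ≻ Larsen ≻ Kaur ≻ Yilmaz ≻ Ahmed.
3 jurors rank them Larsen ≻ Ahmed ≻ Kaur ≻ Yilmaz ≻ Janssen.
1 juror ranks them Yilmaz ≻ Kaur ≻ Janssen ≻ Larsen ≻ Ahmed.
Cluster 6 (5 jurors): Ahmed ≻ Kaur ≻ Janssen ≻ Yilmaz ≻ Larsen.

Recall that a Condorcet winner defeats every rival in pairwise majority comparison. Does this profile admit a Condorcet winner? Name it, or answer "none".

none

Head-to-head results (23 jurors):
Ahmed vs Janssen: Ahmed wins 17–6.
Ahmed vs Yilmaz: Ahmed wins 17–6.
Ahmed vs Kaur: Ahmed wins 14–9.
Ahmed vs Larsen: Larsen, 12–11.
Janssen–Yilmaz: Janssen 13–10.
Janssen–Kaur: Kaur 12–11.
Janssen vs Larsen: Janssen wins 17–6.
Yilmaz–Kaur: Kaur 16–7.
Yilmaz vs Larsen: Yilmaz, 12–11.
Kaur–Larsen: Kaur 12–11.
No nominee is unbeaten: Ahmed loses to Larsen; Janssen loses to Ahmed; Yilmaz loses to Ahmed; Kaur loses to Ahmed; Larsen loses to Janssen. In particular Ahmed > Janssen > Larsen > Ahmed is a majority cycle — no Condorcet winner exists.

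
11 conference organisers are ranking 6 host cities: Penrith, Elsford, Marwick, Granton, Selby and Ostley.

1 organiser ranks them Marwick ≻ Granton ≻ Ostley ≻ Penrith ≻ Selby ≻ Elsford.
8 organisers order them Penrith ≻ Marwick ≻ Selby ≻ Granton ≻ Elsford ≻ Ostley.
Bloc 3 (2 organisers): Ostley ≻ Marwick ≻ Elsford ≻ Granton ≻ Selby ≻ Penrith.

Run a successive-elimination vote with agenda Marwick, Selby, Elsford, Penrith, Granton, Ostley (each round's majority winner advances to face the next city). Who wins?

Penrith

Round 1: Marwick vs Selby — 11–0, Marwick advances.
Round 2: Marwick vs Elsford — 11–0, Marwick advances.
Round 3: Marwick vs Penrith — 3–8, Penrith advances.
Round 4: Penrith vs Granton — 8–3, Penrith advances.
Round 5: Penrith vs Ostley — 8–3, Penrith advances.
Penrith survives the agenda.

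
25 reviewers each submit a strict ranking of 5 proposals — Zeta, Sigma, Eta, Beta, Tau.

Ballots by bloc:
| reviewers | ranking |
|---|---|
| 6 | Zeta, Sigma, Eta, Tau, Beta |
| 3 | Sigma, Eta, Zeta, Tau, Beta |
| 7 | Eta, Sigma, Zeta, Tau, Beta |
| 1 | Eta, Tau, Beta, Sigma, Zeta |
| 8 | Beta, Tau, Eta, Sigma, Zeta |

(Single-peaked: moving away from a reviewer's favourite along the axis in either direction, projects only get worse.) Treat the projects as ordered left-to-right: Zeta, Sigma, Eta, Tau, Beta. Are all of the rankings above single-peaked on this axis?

yes

Axis positions: Zeta=1, Sigma=2, Eta=3, Tau=4, Beta=5.
Bloc 1 (peak Zeta at position 1): ranking walks positions 1-2-3-4-5, expanding outward from the peak — single-peaked.
Bloc 2 (peak Sigma at position 2): ranking walks positions 2-3-1-4-5, expanding outward from the peak — single-peaked.
Bloc 3 (peak Eta at position 3): ranking walks positions 3-2-1-4-5, expanding outward from the peak — single-peaked.
Bloc 4 (peak Eta at position 3): ranking walks positions 3-4-5-2-1, expanding outward from the peak — single-peaked.
Bloc 5 (peak Beta at position 5): ranking walks positions 5-4-3-2-1, expanding outward from the peak — single-peaked.
Every ranking is single-peaked on this axis.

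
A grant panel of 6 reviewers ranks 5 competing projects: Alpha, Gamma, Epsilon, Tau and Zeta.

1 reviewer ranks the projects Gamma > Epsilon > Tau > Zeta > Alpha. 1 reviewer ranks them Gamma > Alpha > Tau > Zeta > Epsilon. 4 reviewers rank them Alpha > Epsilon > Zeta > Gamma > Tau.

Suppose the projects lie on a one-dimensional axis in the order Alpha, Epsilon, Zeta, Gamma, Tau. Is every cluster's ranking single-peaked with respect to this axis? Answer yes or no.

Axis positions: Alpha=1, Epsilon=2, Zeta=3, Gamma=4, Tau=5.
Cluster 1: ranking walks positions 4-2-5-3-1; Epsilon is ranked above Zeta even though Zeta lies between Epsilon and the peak Gamma on the axis — preferences dip and rise again. Not single-peaked.
Cluster 2: ranking walks positions 4-1-5-3-2; Alpha is ranked above Zeta even though Zeta lies between Alpha and the peak Gamma on the axis — preferences dip and rise again. Not single-peaked.
Cluster 3 (peak Alpha at position 1): ranking walks positions 1-2-3-4-5, expanding outward from the peak — single-peaked.
Cluster 1 violates single-peakedness, so the profile is not single-peaked on this axis.

no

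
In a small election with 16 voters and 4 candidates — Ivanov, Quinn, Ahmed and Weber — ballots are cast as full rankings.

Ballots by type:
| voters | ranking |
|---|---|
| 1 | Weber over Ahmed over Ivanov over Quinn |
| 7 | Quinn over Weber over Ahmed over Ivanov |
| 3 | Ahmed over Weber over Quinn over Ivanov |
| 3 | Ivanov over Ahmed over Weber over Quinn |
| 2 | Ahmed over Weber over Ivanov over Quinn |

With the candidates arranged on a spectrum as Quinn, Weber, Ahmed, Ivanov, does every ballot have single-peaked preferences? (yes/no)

yes

Axis positions: Quinn=1, Weber=2, Ahmed=3, Ivanov=4.
Type 1 (peak Weber at position 2): ranking walks positions 2-3-4-1, expanding outward from the peak — single-peaked.
Type 2 (peak Quinn at position 1): ranking walks positions 1-2-3-4, expanding outward from the peak — single-peaked.
Type 3 (peak Ahmed at position 3): ranking walks positions 3-2-1-4, expanding outward from the peak — single-peaked.
Type 4 (peak Ivanov at position 4): ranking walks positions 4-3-2-1, expanding outward from the peak — single-peaked.
Type 5 (peak Ahmed at position 3): ranking walks positions 3-2-4-1, expanding outward from the peak — single-peaked.
Every ranking is single-peaked on this axis.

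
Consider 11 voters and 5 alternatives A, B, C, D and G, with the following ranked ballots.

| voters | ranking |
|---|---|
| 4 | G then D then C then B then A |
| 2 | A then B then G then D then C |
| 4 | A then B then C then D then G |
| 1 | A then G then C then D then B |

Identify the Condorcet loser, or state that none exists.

C

Pairwise majorities:
A vs B: 2+4+1 = 7 for A, 4 for B — A by 7–4.
A vs C: A preferred on 2+4+1 = 7 ballots; A wins 7–4.
A–D: A 7–4.
A–G: A 7–4.
B–C: B 6–5.
B–D: B 6–5.
B vs G: 6 to 5, B.
C vs D: 4+1 = 5 for C, 6 for D — D by 6–5.
C vs G: 4 for C, 7 for G — G by 7–4.
D vs G: D is ranked higher on 4 ballots, G on 7. G wins 7–4.
Only C has no wins; C is the Condorcet loser.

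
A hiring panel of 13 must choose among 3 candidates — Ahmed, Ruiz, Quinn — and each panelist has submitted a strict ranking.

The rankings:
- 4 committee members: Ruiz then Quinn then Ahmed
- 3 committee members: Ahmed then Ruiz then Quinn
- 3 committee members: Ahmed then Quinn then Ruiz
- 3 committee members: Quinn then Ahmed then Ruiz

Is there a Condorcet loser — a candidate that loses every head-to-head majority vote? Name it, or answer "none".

Head-to-head results (13 committee members):
Ahmed vs Ruiz: 9 to 4, Ahmed.
Ahmed vs Quinn: 6 to 7, Quinn.
Ruiz vs Quinn: 4+3 = 7 for Ruiz, 6 for Quinn — Ruiz by 7–6.
No candidate is winless: Ahmed beats Ruiz; Ruiz beats Quinn; Quinn beats Ahmed. There is no Condorcet loser.

none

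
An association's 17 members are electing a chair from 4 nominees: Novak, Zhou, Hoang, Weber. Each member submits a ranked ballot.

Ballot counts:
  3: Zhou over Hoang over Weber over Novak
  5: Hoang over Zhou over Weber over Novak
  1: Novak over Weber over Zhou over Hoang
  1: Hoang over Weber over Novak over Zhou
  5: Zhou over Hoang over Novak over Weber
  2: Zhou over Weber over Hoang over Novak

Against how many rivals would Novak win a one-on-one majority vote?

0

Novak against each rival (17 voters):
Novak vs Zhou: Novak preferred on 1+1 = 2 ballots; Zhou wins 15–2.
Novak vs Hoang: 1 for Novak, 16 for Hoang — Hoang by 16–1.
Novak vs Weber: Weber wins 11–6.
Novak beats no one; loses to Zhou, Hoang, Weber — 0 pairwise wins.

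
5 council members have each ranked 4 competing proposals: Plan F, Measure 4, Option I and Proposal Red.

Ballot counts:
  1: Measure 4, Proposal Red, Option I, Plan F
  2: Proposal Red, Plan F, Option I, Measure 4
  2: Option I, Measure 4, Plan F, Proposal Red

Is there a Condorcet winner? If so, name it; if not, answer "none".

Head-to-head results (5 council members):
Plan F–Measure 4: Measure 4 3–2.
Plan F vs Option I: 2 to 3, Option I.
Plan F vs Proposal Red: 2 for Plan F, 3 for Proposal Red — Proposal Red by 3–2.
Measure 4 vs Option I: Measure 4 preferred on 1 ballot; Option I wins 4–1.
Measure 4 vs Proposal Red: 1+2 = 3 for Measure 4, 2 for Proposal Red — Measure 4 by 3–2.
Option I vs Proposal Red: 2 for Option I, 3 for Proposal Red — Proposal Red by 3–2.
No option is unbeaten: Plan F loses to Measure 4; Measure 4 loses to Option I; Option I loses to Proposal Red; Proposal Red loses to Measure 4. In particular Measure 4 → Proposal Red → Option I → Measure 4 is a majority cycle — no Condorcet winner exists.

none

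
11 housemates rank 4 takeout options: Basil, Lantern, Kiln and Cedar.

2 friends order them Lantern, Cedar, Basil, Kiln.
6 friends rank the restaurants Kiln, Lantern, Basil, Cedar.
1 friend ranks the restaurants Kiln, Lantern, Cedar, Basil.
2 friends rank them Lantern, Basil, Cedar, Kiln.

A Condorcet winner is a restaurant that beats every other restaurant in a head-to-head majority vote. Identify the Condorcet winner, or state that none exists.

Head-to-head results (11 friends):
Basil–Lantern: Lantern 11–0.
Basil vs Kiln: Kiln, 7–4.
Basil vs Cedar: Basil, 8–3.
Lantern vs Kiln: Kiln wins 7–4.
Lantern vs Cedar: Lantern, 11–0.
Kiln vs Cedar: Kiln, 7–4.
Only Kiln has no losses; Kiln is the Condorcet winner.

Kiln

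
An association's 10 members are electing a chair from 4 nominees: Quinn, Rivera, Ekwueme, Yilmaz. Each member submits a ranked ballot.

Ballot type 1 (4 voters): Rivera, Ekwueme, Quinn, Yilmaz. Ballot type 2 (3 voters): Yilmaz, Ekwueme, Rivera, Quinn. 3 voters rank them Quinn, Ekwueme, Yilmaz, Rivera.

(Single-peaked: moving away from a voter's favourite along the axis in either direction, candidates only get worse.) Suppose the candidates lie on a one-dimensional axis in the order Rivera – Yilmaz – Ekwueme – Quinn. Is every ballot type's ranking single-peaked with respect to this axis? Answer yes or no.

no

Axis positions: Rivera=1, Yilmaz=2, Ekwueme=3, Quinn=4.
Ballot type 1: ranking walks positions 1-3-4-2; Ekwueme is ranked above Yilmaz even though Yilmaz lies between Ekwueme and the peak Rivera on the axis — preferences dip and rise again. Not single-peaked.
Ballot type 2 (peak Yilmaz at position 2): ranking walks positions 2-3-1-4, expanding outward from the peak — single-peaked.
Ballot type 3 (peak Quinn at position 4): ranking walks positions 4-3-2-1, expanding outward from the peak — single-peaked.
Ballot type 1 violates single-peakedness, so the profile is not single-peaked on this axis.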